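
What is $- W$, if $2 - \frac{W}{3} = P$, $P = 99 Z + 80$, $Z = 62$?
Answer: $18648$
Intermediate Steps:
$P = 6218$ ($P = 99 \cdot 62 + 80 = 6138 + 80 = 6218$)
$W = -18648$ ($W = 6 - 18654 = -18648$)
$- W = \left(-1\right) \left(-18648\right) = 18648$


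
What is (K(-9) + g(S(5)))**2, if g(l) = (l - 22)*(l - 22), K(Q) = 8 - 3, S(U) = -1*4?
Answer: 463761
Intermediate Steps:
S(U) = -4
K(Q) = 5
g(l) = (-22 + l)**2 (g(l) = (-22 + l)*(-22 + l) = (-22 + l)**2)
(K(-9) + g(S(5)))**2 = (5 + (-22 - 4)**2)**2 = (5 + (-26)**2)**2 = (5 + 676)**2 = 681**2 = 463761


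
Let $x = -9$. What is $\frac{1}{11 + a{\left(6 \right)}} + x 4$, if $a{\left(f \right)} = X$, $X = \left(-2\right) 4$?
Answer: $- \frac{107}{3} \approx -35.667$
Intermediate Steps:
$X = -8$
$a{\left(f \right)} = -8$
$\frac{1}{11 + a{\left(6 \right)}} + x 4 = \frac{1}{11 - 8} - 36 = \frac{1}{3} - 36 = - \frac{107}{3}$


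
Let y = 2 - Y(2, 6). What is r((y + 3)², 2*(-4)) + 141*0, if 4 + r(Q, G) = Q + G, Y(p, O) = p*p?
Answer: -11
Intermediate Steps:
Y(p, O) = p²
y = -2 (y = 2 - 1*2² = 2 - 1*4 = 2 - 4 = -2)
r(Q, G) = -4 + G + Q (r(Q, G) = -4 + (Q + G) = -4 + (G + Q) = -4 + G + Q)
r((y + 3)², 2*(-4)) + 141*0 = (-4 + 2*(-4) + (-2 + 3)²) + 141*0 = (-4 - 8 + 1²) + 0 = (-4 - 8 + 1) + 0 = -11 + 0 = -11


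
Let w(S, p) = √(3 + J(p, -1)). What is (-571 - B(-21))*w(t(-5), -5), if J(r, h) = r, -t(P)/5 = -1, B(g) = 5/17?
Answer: -9712*I*√2/17 ≈ -807.93*I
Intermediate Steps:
B(g) = 5/17 (B(g) = 5*(1/17) = 5/17)
t(P) = 5 (t(P) = -5*(-1) = 5)
w(S, p) = √(3 + p)
(-571 - B(-21))*w(t(-5), -5) = (-571 - 1*5/17)*√(3 - 5) = (-571 - 5/17)*√(-2) = -9712*I*√2/17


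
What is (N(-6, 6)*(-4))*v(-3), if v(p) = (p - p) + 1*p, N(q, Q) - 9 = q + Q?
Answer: 108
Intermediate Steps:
N(q, Q) = 9 + Q + q (N(q, Q) = 9 + (q + Q) = 9 + (Q + q) = 9 + Q + q)
v(p) = p (v(p) = 0 + p = p)
(N(-6, 6)*(-4))*v(-3) = ((9 + 6 - 6)*(-4))*(-3) = (9*(-4))*(-3) = -36*(-3) = 108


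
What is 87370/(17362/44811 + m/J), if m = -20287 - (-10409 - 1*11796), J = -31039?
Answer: 12152193951573/45295162 ≈ 2.6829e+5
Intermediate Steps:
m = 1918 (m = -20287 - (-10409 - 11796) = -20287 - 1*(-22205) = -20287 + 22205 = 1918)
87370/(17362/44811 + m/J) = 87370/(17362/44811 + 1918/(-31039)) = 87370/(17362*(1/44811) + 1918*(-1/31039)) = 87370/(17362/44811 - 1918/31039) = 87370/(452951620/1390888629) = 87370*(1390888629/452951620) = 12152193951573/45295162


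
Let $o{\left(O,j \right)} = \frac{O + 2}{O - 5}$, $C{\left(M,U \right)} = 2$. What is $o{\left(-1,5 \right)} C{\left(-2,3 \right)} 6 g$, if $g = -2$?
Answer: $4$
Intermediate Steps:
$o{\left(O,j \right)} = \frac{2 + O}{-5 + O}$
$o{\left(-1,5 \right)} C{\left(-2,3 \right)} 6 g = \frac{2 - 1}{-5 - 1} \cdot 2 \cdot 6 \left(-2\right) = \frac{1}{-6} \cdot 1 \cdot 12 \left(-2\right) = \left(- \frac{1}{6}\right) 1 \left(-24\right) = \left(- \frac{1}{6}\right) \left(-24\right) = 4$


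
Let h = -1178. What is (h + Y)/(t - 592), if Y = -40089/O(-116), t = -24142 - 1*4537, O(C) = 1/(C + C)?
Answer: -9299470/29271 ≈ -317.70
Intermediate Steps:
O(C) = 1/(2*C)
t = -28679 (t = -24142 - 4537 = -28679)
Y = 9300648 (Y = -40089/((½)/(-116)) = -40089/((½)*(-1/116)) = -40089/(-1/232) = -40089*(-232) = 9300648)
(h + Y)/(t - 592) = (-1178 + 9300648)/(-28679 - 592) = 9299470/(-29271) = 9299470*(-1/29271) = -9299470/29271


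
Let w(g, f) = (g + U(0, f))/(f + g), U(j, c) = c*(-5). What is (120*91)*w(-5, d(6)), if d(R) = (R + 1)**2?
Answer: -682500/11 ≈ -62045.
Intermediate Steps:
U(j, c) = -5*c
d(R) = (1 + R)**2
w(g, f) = (g - 5*f)/(f + g)
(120*91)*w(-5, d(6)) = (120*91)*((-5 - 5*(1 + 6)**2)/((1 + 6)**2 - 5)) = 10920*((-5 - 5*7**2)/(7**2 - 5)) = 10920*((-5 - 5*49)/(49 - 5)) = 10920*((-5 - 245)/44) = 10920*((1/44)*(-250)) = 10920*(-125/22) = -682500/11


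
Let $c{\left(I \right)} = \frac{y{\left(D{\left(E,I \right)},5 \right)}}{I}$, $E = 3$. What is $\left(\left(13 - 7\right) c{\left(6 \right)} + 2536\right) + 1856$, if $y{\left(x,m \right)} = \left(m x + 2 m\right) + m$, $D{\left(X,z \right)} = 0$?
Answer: $4407$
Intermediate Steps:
$y{\left(x,m \right)} = 3 m + m x$ ($y{\left(x,m \right)} = \left(2 m + m x\right) + m = 3 m + m x$)
$c{\left(I \right)} = \frac{15}{I}$ ($c{\left(I \right)} = \frac{5 \left(3 + 0\right)}{I} = \frac{5 \cdot 3}{I} = \frac{15}{I}$)
$\left(\left(13 - 7\right) c{\left(6 \right)} + 2536\right) + 1856 = \left(\left(13 - 7\right) \frac{15}{6} + 2536\right) + 1856 = \left(6 \cdot 15 \cdot \frac{1}{6} + 2536\right) + 1856 = \left(6 \cdot \frac{5}{2} + 2536\right) + 1856 = \left(15 + 2536\right) + 1856 = 2551 + 1856 = 4407$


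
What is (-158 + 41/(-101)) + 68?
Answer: -9131/101 ≈ -90.406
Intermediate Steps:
(-158 + 41/(-101)) + 68 = (-158 + 41*(-1/101)) + 68 = (-158 - 41/101) + 68 = -15999/101 + 68 = -9131/101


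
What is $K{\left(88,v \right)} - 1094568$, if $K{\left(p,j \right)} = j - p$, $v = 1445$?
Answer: $-1093211$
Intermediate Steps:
$K{\left(88,v \right)} - 1094568 = \left(1445 - 88\right) - 1094568 = 1357 - 1094568 = -1093211$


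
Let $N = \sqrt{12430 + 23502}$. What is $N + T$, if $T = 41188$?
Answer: $41188 + 2 \sqrt{8983} \approx 41378.0$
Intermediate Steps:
$N = 2 \sqrt{8983}$ ($N = \sqrt{35932} = 2 \sqrt{8983} \approx 189.56$)
$N + T = 2 \sqrt{8983} + 41188 = 41188 + 2 \sqrt{8983}$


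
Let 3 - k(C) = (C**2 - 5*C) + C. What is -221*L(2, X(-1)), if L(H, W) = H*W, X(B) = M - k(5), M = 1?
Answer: -1326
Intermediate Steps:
k(C) = 3 - C**2 + 4*C (k(C) = 3 - ((C**2 - 5*C) + C) = 3 - (C**2 - 4*C) = 3 + (-C**2 + 4*C) = 3 - C**2 + 4*C)
X(B) = 3 (X(B) = 1 - (3 - 1*5**2 + 4*5) = 1 - (3 - 1*25 + 20) = 1 - (3 - 25 + 20) = 1 - 1*(-2) = 1 + 2 = 3)
-221*L(2, X(-1)) = -442*3 = -221*6 = -1326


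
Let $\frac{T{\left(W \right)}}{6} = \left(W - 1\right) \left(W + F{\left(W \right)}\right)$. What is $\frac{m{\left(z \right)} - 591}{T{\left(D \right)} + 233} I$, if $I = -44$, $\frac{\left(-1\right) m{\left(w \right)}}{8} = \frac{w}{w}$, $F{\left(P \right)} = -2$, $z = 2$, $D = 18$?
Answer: $\frac{26356}{1865} \approx 14.132$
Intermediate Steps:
$T{\left(W \right)} = 6 \left(-1 + W\right) \left(-2 + W\right)$ ($T{\left(W \right)} = 6 \left(W - 1\right) \left(W - 2\right) = 6 \left(-1 + W\right) \left(-2 + W\right)$)
$m{\left(w \right)} = -8$ ($m{\left(w \right)} = - 8 \frac{w}{w} = \left(-8\right) 1 = -8$)
$\frac{m{\left(z \right)} - 591}{T{\left(D \right)} + 233} I = \frac{-8 - 591}{\left(12 - 324 + 6 \cdot 18^{2}\right) + 233} \left(-44\right) = - \frac{599}{\left(12 - 324 + 6 \cdot 324\right) + 233} \left(-44\right) = - \frac{599}{\left(12 - 324 + 1944\right) + 233} \left(-44\right) = - \frac{599}{1632 + 233} \left(-44\right) = - \frac{599}{1865} \left(-44\right) = \left(-599\right) \frac{1}{1865} \left(-44\right) = \left(- \frac{599}{1865}\right) \left(-44\right) = \frac{26356}{1865}$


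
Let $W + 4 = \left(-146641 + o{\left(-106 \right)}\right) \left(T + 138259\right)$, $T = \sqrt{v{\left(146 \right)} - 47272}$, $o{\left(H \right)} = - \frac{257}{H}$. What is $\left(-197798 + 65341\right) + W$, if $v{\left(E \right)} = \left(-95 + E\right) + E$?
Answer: $- \frac{2149068938317}{106} - \frac{77718445 i \sqrt{1883}}{106} \approx -2.0274 \cdot 10^{10} - 3.1816 \cdot 10^{7} i$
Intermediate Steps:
$v{\left(E \right)} = -95 + 2 E$
$T = 5 i \sqrt{1883}$ ($T = \sqrt{\left(-95 + 2 \cdot 146\right) - 47272} = \sqrt{\left(-95 + 292\right) - 47272} = \sqrt{197 - 47272} = \sqrt{-47075} = 5 i \sqrt{1883} \approx 216.97 i$)
$W = - \frac{2149054897875}{106} - \frac{77718445 i \sqrt{1883}}{106}$ ($W = -4 + \left(-146641 - \frac{257}{-106}\right) \left(5 i \sqrt{1883} + 138259\right) = -4 + \left(-146641 - - \frac{257}{106}\right) \left(138259 + 5 i \sqrt{1883}\right) = -4 + \left(-146641 + \frac{257}{106}\right) \left(138259 + 5 i \sqrt{1883}\right) = -4 - \frac{15543689 \left(138259 + 5 i \sqrt{1883}\right)}{106} = -4 - \left(\frac{2149054897451}{106} + \frac{77718445 i \sqrt{1883}}{106}\right) = - \frac{2149054897875}{106} - \frac{77718445 i \sqrt{1883}}{106} \approx -2.0274 \cdot 10^{10} - 3.1816 \cdot 10^{7} i$)
$\left(-197798 + 65341\right) + W = \left(-197798 + 65341\right) - \left(\frac{2149054897875}{106} + \frac{77718445 i \sqrt{1883}}{106}\right) = -132457 - \left(\frac{2149054897875}{106} + \frac{77718445 i \sqrt{1883}}{106}\right) = - \frac{2149068938317}{106} - \frac{77718445 i \sqrt{1883}}{106}$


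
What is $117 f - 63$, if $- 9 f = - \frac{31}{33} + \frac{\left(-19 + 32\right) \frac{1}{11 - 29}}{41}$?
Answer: $- \frac{410437}{8118} \approx -50.559$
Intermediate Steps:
$f = \frac{7769}{73062}$ ($f = - \frac{- \frac{31}{33} + \frac{\left(-19 + 32\right) \frac{1}{11 - 29}}{41}}{9} = - \frac{\left(-31\right) \frac{1}{33} + \frac{13}{-18} \cdot \frac{1}{41}}{9} = - \frac{- \frac{31}{33} + 13 \left(- \frac{1}{18}\right) \frac{1}{41}}{9} = - \frac{- \frac{31}{33} - \frac{13}{738}}{9} = \left(- \frac{1}{9}\right) \left(- \frac{7769}{8118}\right) = \frac{7769}{73062} \approx 0.10633$)
$117 f - 63 = 117 \cdot \frac{7769}{73062} - 63 = \frac{100997}{8118} - 63 = - \frac{410437}{8118}$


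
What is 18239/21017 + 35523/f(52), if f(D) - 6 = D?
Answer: 747644753/1218986 ≈ 613.33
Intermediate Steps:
f(D) = 6 + D
18239/21017 + 35523/f(52) = 18239/21017 + 35523/(6 + 52) = 18239*(1/21017) + 35523/58 = 18239/21017 + 35523*(1/58) = 18239/21017 + 35523/58 = 747644753/1218986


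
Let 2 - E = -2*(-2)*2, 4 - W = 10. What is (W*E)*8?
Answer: 288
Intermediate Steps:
W = -6 (W = 4 - 1*10 = 4 - 10 = -6)
E = -6 (E = 2 - (-2*(-2))*2 = 2 - 4*2 = 2 - 1*8 = 2 - 8 = -6)
(W*E)*8 = -6*(-6)*8 = 36*8 = 288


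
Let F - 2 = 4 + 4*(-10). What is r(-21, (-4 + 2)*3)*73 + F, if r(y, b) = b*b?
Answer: 2594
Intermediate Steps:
r(y, b) = b**2
F = -34 (F = 2 + (4 + 4*(-10)) = 2 + (4 - 40) = 2 - 36 = -34)
r(-21, (-4 + 2)*3)*73 + F = ((-4 + 2)*3)**2*73 - 34 = (-2*3)**2*73 - 34 = (-6)**2*73 - 34 = 36*73 - 34 = 2628 - 34 = 2594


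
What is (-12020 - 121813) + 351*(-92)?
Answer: -166125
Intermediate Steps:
(-12020 - 121813) + 351*(-92) = -133833 - 32292 = -166125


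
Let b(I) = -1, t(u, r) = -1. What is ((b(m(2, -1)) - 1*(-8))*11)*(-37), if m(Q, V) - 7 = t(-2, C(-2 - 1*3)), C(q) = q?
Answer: -2849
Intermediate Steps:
m(Q, V) = 6 (m(Q, V) = 7 - 1 = 6)
((b(m(2, -1)) - 1*(-8))*11)*(-37) = ((-1 - 1*(-8))*11)*(-37) = ((-1 + 8)*11)*(-37) = (7*11)*(-37) = 77*(-37) = -2849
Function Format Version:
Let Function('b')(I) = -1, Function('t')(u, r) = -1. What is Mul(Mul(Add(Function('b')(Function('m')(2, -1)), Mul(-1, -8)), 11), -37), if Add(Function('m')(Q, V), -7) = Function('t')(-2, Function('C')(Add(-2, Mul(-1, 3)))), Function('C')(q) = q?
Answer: -2849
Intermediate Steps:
Function('m')(Q, V) = 6 (Function('m')(Q, V) = Add(7, -1) = 6)
Mul(Mul(Add(Function('b')(Function('m')(2, -1)), Mul(-1, -8)), 11), -37) = Mul(Mul(Add(-1, Mul(-1, -8)), 11), -37) = Mul(Mul(Add(-1, 8), 11), -37) = Mul(Mul(7, 11), -37) = Mul(77, -37) = -2849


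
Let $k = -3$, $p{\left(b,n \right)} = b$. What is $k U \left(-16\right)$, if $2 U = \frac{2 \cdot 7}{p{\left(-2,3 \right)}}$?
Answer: $-168$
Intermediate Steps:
$U = - \frac{7}{2}$ ($U = \frac{2 \cdot 7 \frac{1}{-2}}{2} = \frac{14 \left(- \frac{1}{2}\right)}{2} = \frac{1}{2} \left(-7\right) = - \frac{7}{2} \approx -3.5$)
$k U \left(-16\right) = \left(-3\right) \left(- \frac{7}{2}\right) \left(-16\right) = \frac{21}{2} \left(-16\right) = -168$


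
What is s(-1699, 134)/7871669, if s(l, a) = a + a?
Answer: 268/7871669 ≈ 3.4046e-5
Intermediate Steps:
s(l, a) = 2*a
s(-1699, 134)/7871669 = (2*134)/7871669 = 268*(1/7871669) = 268/7871669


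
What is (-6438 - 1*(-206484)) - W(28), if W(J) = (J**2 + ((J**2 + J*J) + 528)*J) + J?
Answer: 140546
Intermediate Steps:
W(J) = J + J**2 + J*(528 + 2*J**2) (W(J) = (J**2 + ((J**2 + J**2) + 528)*J) + J = (J**2 + (2*J**2 + 528)*J) + J = (J**2 + (528 + 2*J**2)*J) + J = (J**2 + J*(528 + 2*J**2)) + J = J + J**2 + J*(528 + 2*J**2))
(-6438 - 1*(-206484)) - W(28) = (-6438 - 1*(-206484)) - 28*(529 + 28 + 2*28**2) = (-6438 + 206484) - 28*(529 + 28 + 2*784) = 200046 - 28*(529 + 28 + 1568) = 200046 - 28*2125 = 200046 - 1*59500 = 200046 - 59500 = 140546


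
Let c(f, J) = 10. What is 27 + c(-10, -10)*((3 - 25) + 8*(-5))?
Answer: -593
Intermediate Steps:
27 + c(-10, -10)*((3 - 25) + 8*(-5)) = 27 + 10*((3 - 25) + 8*(-5)) = 27 + 10*(-22 - 40) = 27 + 10*(-62) = 27 - 620 = -593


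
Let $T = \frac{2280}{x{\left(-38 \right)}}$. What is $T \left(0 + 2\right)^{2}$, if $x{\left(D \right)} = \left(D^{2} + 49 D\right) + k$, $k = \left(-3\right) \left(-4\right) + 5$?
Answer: $- \frac{9120}{401} \approx -22.743$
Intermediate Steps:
$k = 17$ ($k = 12 + 5 = 17$)
$x{\left(D \right)} = 17 + D^{2} + 49 D$ ($x{\left(D \right)} = \left(D^{2} + 49 D\right) + 17 = 17 + D^{2} + 49 D$)
$T = - \frac{2280}{401}$ ($T = \frac{2280}{17 + \left(-38\right)^{2} + 49 \left(-38\right)} = \frac{2280}{17 + 1444 - 1862} = \frac{2280}{-401} = 2280 \left(- \frac{1}{401}\right) = - \frac{2280}{401} \approx -5.6858$)
$T \left(0 + 2\right)^{2} = - \frac{2280 \left(0 + 2\right)^{2}}{401} = - \frac{2280 \cdot 2^{2}}{401} = \left(- \frac{2280}{401}\right) 4 = - \frac{9120}{401}$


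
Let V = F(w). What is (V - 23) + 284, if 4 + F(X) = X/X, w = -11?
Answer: 258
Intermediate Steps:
F(X) = -3 (F(X) = -4 + X/X = -4 + 1 = -3)
V = -3
(V - 23) + 284 = (-3 - 23) + 284 = -26 + 284 = 258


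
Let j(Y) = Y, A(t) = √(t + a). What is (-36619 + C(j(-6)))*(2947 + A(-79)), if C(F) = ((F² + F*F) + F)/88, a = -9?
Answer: -431655931/4 - 146473*I*√22/2 ≈ -1.0791e+8 - 3.4351e+5*I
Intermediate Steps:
A(t) = √(-9 + t) (A(t) = √(t - 9) = √(-9 + t))
C(F) = F²/44 + F/88 (C(F) = ((F² + F²) + F)*(1/88) = (2*F² + F)*(1/88) = (F + 2*F²)*(1/88) = F²/44 + F/88)
(-36619 + C(j(-6)))*(2947 + A(-79)) = (-36619 + (1/88)*(-6)*(1 + 2*(-6)))*(2947 + √(-9 - 79)) = (-36619 + (1/88)*(-6)*(1 - 12))*(2947 + √(-88)) = (-36619 + (1/88)*(-6)*(-11))*(2947 + 2*I*√22) = (-36619 + ¾)*(2947 + 2*I*√22) = -146473*(2947 + 2*I*√22)/4 = -431655931/4 - 146473*I*√22/2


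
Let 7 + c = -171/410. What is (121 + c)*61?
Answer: 2840709/410 ≈ 6928.6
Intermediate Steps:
c = -3041/410 (c = -7 - 171/410 = -3041/410 ≈ -7.4171)
(121 + c)*61 = (121 - 3041/410)*61 = (46569/410)*61 = 2840709/410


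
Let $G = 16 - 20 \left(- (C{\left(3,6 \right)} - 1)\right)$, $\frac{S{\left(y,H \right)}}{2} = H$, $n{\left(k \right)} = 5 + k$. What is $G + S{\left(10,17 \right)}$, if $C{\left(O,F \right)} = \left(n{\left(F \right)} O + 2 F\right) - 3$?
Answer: $870$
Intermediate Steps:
$S{\left(y,H \right)} = 2 H$
$C{\left(O,F \right)} = -3 + 2 F + O \left(5 + F\right)$ ($C{\left(O,F \right)} = \left(\left(5 + F\right) O + 2 F\right) - 3 = \left(O \left(5 + F\right) + 2 F\right) - 3 = \left(2 F + O \left(5 + F\right)\right) - 3 = -3 + 2 F + O \left(5 + F\right)$)
$G = 836$ ($G = 16 - 20 \left(- (\left(-3 + 2 \cdot 6 + 3 \left(5 + 6\right)\right) - 1)\right) = 16 - 20 \left(- (\left(-3 + 12 + 3 \cdot 11\right) - 1)\right) = 16 - 20 \left(- (\left(-3 + 12 + 33\right) - 1)\right) = 16 - 20 \left(- (42 - 1)\right) = 16 - 20 \left(\left(-1\right) 41\right) = 16 - -820 = 16 + 820 = 836$)
$G + S{\left(10,17 \right)} = 836 + 2 \cdot 17 = 836 + 34 = 870$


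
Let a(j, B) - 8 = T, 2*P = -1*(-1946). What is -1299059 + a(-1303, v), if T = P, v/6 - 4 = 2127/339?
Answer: -1298078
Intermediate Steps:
P = 973 (P = (-1*(-1946))/2 = (½)*1946 = 973)
v = 6966/113 (v = 24 + 6*(2127/339) = 24 + 6*(2127*(1/339)) = 24 + 6*(709/113) = 24 + 4254/113 = 6966/113 ≈ 61.646)
T = 973
a(j, B) = 981 (a(j, B) = 8 + 973 = 981)
-1299059 + a(-1303, v) = -1299059 + 981 = -1298078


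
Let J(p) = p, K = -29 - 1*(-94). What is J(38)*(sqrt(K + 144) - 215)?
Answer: -8170 + 38*sqrt(209) ≈ -7620.6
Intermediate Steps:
K = 65 (K = -29 + 94 = 65)
J(38)*(sqrt(K + 144) - 215) = 38*(sqrt(65 + 144) - 215) = 38*(sqrt(209) - 215) = 38*(-215 + sqrt(209)) = -8170 + 38*sqrt(209)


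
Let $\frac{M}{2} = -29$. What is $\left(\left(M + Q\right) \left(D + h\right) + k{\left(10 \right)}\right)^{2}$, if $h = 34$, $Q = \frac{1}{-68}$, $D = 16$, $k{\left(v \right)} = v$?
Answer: $\frac{9659941225}{1156} \approx 8.3564 \cdot 10^{6}$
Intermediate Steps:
$M = -58$ ($M = 2 \left(-29\right) = -58$)
$Q = - \frac{1}{68} \approx -0.014706$
$\left(\left(M + Q\right) \left(D + h\right) + k{\left(10 \right)}\right)^{2} = \left(\left(-58 - \frac{1}{68}\right) \left(16 + 34\right) + 10\right)^{2} = \left(\left(- \frac{3945}{68}\right) 50 + 10\right)^{2} = \left(- \frac{98625}{34} + 10\right)^{2} = \left(- \frac{98285}{34}\right)^{2} = \frac{9659941225}{1156}$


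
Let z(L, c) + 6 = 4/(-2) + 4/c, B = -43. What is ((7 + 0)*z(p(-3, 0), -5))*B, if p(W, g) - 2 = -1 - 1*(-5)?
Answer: 13244/5 ≈ 2648.8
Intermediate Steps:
p(W, g) = 6 (p(W, g) = 2 + (-1 - 1*(-5)) = 2 + (-1 + 5) = 2 + 4 = 6)
z(L, c) = -8 + 4/c (z(L, c) = -6 + (4/(-2) + 4/c) = -6 + (4*(-½) + 4/c) = -6 + (-2 + 4/c) = -8 + 4/c)
((7 + 0)*z(p(-3, 0), -5))*B = ((7 + 0)*(-8 + 4/(-5)))*(-43) = (7*(-8 + 4*(-⅕)))*(-43) = (7*(-8 - ⅘))*(-43) = (7*(-44/5))*(-43) = -308/5*(-43) = 13244/5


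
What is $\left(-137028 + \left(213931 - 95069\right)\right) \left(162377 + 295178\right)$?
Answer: $-8311944130$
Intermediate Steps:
$\left(-137028 + \left(213931 - 95069\right)\right) \left(162377 + 295178\right) = \left(-137028 + \left(213931 - 95069\right)\right) 457555 = \left(-137028 + 118862\right) 457555 = \left(-18166\right) 457555 = -8311944130$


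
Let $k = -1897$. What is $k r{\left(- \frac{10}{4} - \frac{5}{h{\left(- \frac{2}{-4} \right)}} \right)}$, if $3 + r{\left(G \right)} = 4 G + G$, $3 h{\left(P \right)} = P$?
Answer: $\frac{627907}{2} \approx 3.1395 \cdot 10^{5}$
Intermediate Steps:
$h{\left(P \right)} = \frac{P}{3}$
$r{\left(G \right)} = -3 + 5 G$ ($r{\left(G \right)} = -3 + \left(4 G + G\right) = -3 + 5 G$)
$k r{\left(- \frac{10}{4} - \frac{5}{h{\left(- \frac{2}{-4} \right)}} \right)} = - 1897 \left(-3 + 5 \left(- \frac{10}{4} - \frac{5}{\frac{1}{3} \left(- \frac{2}{-4}\right)}\right)\right) = - 1897 \left(-3 + 5 \left(\left(-10\right) \frac{1}{4} - \frac{5}{\frac{1}{3} \left(\left(-2\right) \left(- \frac{1}{4}\right)\right)}\right)\right) = - 1897 \left(-3 + 5 \left(- \frac{5}{2} - \frac{5}{\frac{1}{3} \cdot \frac{1}{2}}\right)\right) = - 1897 \left(-3 + 5 \left(- \frac{5}{2} - 5 \frac{1}{\frac{1}{6}}\right)\right) = - 1897 \left(-3 + 5 \left(- \frac{5}{2} - 30\right)\right) = - 1897 \left(-3 + 5 \left(- \frac{65}{2}\right)\right) = - 1897 \left(-3 - \frac{325}{2}\right) = \left(-1897\right) \left(- \frac{331}{2}\right) = \frac{627907}{2}$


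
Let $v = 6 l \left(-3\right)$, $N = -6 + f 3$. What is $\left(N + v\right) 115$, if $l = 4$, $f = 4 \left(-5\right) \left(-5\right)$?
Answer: $25530$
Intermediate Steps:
$f = 100$ ($f = \left(-20\right) \left(-5\right) = 100$)
$N = 294$ ($N = -6 + 100 \cdot 3 = -6 + 300 = 294$)
$v = -72$ ($v = 6 \cdot 4 \left(-3\right) = 24 \left(-3\right) = -72$)
$\left(N + v\right) 115 = \left(294 - 72\right) 115 = 222 \cdot 115 = 25530$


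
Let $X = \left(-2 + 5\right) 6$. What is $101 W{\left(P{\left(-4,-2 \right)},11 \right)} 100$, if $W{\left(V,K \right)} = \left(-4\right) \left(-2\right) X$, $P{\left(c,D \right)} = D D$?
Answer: $1454400$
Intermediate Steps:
$P{\left(c,D \right)} = D^{2}$
$X = 18$ ($X = 3 \cdot 6 = 18$)
$W{\left(V,K \right)} = 144$ ($W{\left(V,K \right)} = \left(-4\right) \left(-2\right) 18 = 8 \cdot 18 = 144$)
$101 W{\left(P{\left(-4,-2 \right)},11 \right)} 100 = 101 \cdot 144 \cdot 100 = 14544 \cdot 100 = 1454400$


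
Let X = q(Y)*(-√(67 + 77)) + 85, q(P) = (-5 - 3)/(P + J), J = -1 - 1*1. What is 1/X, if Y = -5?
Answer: 7/499 ≈ 0.014028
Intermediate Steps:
J = -2 (J = -1 - 1 = -2)
q(P) = -8/(-2 + P) (q(P) = (-5 - 3)/(P - 2) = -8/(-2 + P))
X = 499/7 (X = (-8/(-2 - 5))*(-√(67 + 77)) + 85 = (-8/(-7))*(-√144) + 85 = (-8*(-⅐))*(-1*12) + 85 = (8/7)*(-12) + 85 = -96/7 + 85 = 499/7 ≈ 71.286)
1/X = 1/(499/7) = 7/499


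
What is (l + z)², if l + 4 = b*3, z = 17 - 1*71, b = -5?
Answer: 5329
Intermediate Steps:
z = -54 (z = 17 - 71 = -54)
l = -19 (l = -4 - 5*3 = -4 - 15 = -19)
(l + z)² = (-19 - 54)² = (-73)² = 5329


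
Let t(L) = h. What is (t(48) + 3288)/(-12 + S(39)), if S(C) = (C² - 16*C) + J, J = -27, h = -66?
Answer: 537/143 ≈ 3.7552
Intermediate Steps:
S(C) = -27 + C² - 16*C (S(C) = (C² - 16*C) - 27 = -27 + C² - 16*C)
t(L) = -66
(t(48) + 3288)/(-12 + S(39)) = (-66 + 3288)/(-12 + (-27 + 39² - 16*39)) = 3222/(-12 + (-27 + 1521 - 624)) = 3222/(-12 + 870) = 3222/858 = 3222*(1/858) = 537/143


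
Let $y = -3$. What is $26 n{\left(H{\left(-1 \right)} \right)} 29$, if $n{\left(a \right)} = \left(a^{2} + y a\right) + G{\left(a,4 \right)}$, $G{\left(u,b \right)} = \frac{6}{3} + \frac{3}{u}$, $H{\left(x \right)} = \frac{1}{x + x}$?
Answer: $- \frac{3393}{2} \approx -1696.5$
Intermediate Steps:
$H{\left(x \right)} = \frac{1}{2 x}$
$G{\left(u,b \right)} = 2 + \frac{3}{u}$ ($G{\left(u,b \right)} = 6 \cdot \frac{1}{3} + \frac{3}{u} = 2 + \frac{3}{u}$)
$n{\left(a \right)} = 2 + a^{2} - 3 a + \frac{3}{a}$ ($n{\left(a \right)} = \left(a^{2} - 3 a\right) + \left(2 + \frac{3}{a}\right) = 2 + a^{2} - 3 a + \frac{3}{a}$)
$26 n{\left(H{\left(-1 \right)} \right)} 29 = 26 \left(2 + \left(\frac{1}{2 \left(-1\right)}\right)^{2} - 3 \frac{1}{2 \left(-1\right)} + \frac{3}{\frac{1}{2} \frac{1}{-1}}\right) 29 = 26 \left(2 + \left(\frac{1}{2} \left(-1\right)\right)^{2} - 3 \cdot \frac{1}{2} \left(-1\right) + \frac{3}{\frac{1}{2} \left(-1\right)}\right) 29 = 26 \left(2 + \left(- \frac{1}{2}\right)^{2} - - \frac{3}{2} + \frac{3}{- \frac{1}{2}}\right) 29 = 26 \left(2 + \frac{1}{4} + \frac{3}{2} + 3 \left(-2\right)\right) 29 = 26 \left(2 + \frac{1}{4} + \frac{3}{2} - 6\right) 29 = 26 \left(- \frac{9}{4}\right) 29 = \left(- \frac{117}{2}\right) 29 = - \frac{3393}{2}$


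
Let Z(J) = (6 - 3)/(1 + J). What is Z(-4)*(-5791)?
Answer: 5791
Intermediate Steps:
Z(J) = 3/(1 + J)
Z(-4)*(-5791) = (3/(1 - 4))*(-5791) = (3/(-3))*(-5791) = (3*(-⅓))*(-5791) = -1*(-5791) = 5791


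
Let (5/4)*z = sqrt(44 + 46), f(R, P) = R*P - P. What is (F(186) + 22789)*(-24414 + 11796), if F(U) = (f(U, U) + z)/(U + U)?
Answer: -288718767 - 12618*sqrt(10)/155 ≈ -2.8872e+8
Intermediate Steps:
f(R, P) = -P + P*R (f(R, P) = P*R - P = -P + P*R)
z = 12*sqrt(10)/5 (z = 4*sqrt(44 + 46)/5 = 4*sqrt(90)/5 = 4*(3*sqrt(10))/5 = 12*sqrt(10)/5 ≈ 7.5895)
F(U) = (12*sqrt(10)/5 + U*(-1 + U))/(2*U) (F(U) = (U*(-1 + U) + 12*sqrt(10)/5)/(U + U) = (12*sqrt(10)/5 + U*(-1 + U))/((2*U)) = (12*sqrt(10)/5 + U*(-1 + U))*(1/(2*U)) = (12*sqrt(10)/5 + U*(-1 + U))/(2*U))
(F(186) + 22789)*(-24414 + 11796) = ((1/10)*(12*sqrt(10) + 5*186*(-1 + 186))/186 + 22789)*(-24414 + 11796) = ((1/10)*(1/186)*(12*sqrt(10) + 5*186*185) + 22789)*(-12618) = ((1/10)*(1/186)*(12*sqrt(10) + 172050) + 22789)*(-12618) = ((1/10)*(1/186)*(172050 + 12*sqrt(10)) + 22789)*(-12618) = ((185/2 + sqrt(10)/155) + 22789)*(-12618) = (45763/2 + sqrt(10)/155)*(-12618) = -288718767 - 12618*sqrt(10)/155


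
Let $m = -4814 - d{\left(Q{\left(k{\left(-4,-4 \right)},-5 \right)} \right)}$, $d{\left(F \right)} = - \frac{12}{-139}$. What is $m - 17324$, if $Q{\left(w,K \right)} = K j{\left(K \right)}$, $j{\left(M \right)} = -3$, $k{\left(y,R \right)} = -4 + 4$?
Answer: $- \frac{3077194}{139} \approx -22138.0$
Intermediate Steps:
$k{\left(y,R \right)} = 0$
$Q{\left(w,K \right)} = - 3 K$ ($Q{\left(w,K \right)} = K \left(-3\right) = - 3 K$)
$d{\left(F \right)} = \frac{12}{139}$ ($d{\left(F \right)} = \left(-12\right) \left(- \frac{1}{139}\right) = \frac{12}{139}$)
$m = - \frac{669158}{139}$ ($m = -4814 - \frac{12}{139} = - \frac{669158}{139} \approx -4814.1$)
$m - 17324 = - \frac{669158}{139} - 17324 = - \frac{3077194}{139}$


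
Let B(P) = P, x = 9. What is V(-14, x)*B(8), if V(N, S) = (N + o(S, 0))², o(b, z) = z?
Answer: 1568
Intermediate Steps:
V(N, S) = N² (V(N, S) = (N + 0)² = N²)
V(-14, x)*B(8) = (-14)²*8 = 196*8 = 1568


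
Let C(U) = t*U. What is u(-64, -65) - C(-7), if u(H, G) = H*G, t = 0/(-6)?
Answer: 4160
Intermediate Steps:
t = 0 (t = 0*(-⅙) = 0)
C(U) = 0 (C(U) = 0*U = 0)
u(H, G) = G*H
u(-64, -65) - C(-7) = -65*(-64) - 1*0 = 4160 + 0 = 4160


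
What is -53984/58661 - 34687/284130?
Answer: -17373248027/16667349930 ≈ -1.0424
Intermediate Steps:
-53984/58661 - 34687/284130 = -17373248027/16667349930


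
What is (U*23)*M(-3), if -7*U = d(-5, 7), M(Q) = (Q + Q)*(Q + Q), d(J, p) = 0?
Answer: 0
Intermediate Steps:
M(Q) = 4*Q**2 (M(Q) = (2*Q)*(2*Q) = 4*Q**2)
U = 0 (U = -1/7*0 = 0)
(U*23)*M(-3) = (0*23)*(4*(-3)**2) = 0*(4*9) = 0*36 = 0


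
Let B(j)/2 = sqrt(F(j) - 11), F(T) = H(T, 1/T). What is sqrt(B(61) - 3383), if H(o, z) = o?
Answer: sqrt(-3383 + 10*sqrt(2)) ≈ 58.042*I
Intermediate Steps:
F(T) = T
B(j) = 2*sqrt(-11 + j) (B(j) = 2*sqrt(j - 11) = 2*sqrt(-11 + j))
sqrt(B(61) - 3383) = sqrt(2*sqrt(-11 + 61) - 3383) = sqrt(2*sqrt(50) - 3383) = sqrt(2*(5*sqrt(2)) - 3383) = sqrt(10*sqrt(2) - 3383) = sqrt(-3383 + 10*sqrt(2))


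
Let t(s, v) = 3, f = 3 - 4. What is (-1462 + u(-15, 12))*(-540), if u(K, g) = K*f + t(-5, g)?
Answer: 779760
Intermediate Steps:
f = -1
u(K, g) = 3 - K (u(K, g) = K*(-1) + 3 = -K + 3 = 3 - K)
(-1462 + u(-15, 12))*(-540) = (-1462 + (3 - 1*(-15)))*(-540) = (-1462 + (3 + 15))*(-540) = (-1462 + 18)*(-540) = -1444*(-540) = 779760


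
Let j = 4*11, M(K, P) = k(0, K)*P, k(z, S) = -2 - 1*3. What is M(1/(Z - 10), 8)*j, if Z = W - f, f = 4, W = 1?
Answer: -1760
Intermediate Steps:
k(z, S) = -5 (k(z, S) = -2 - 3 = -5)
Z = -3 (Z = 1 - 1*4 = 1 - 4 = -3)
M(K, P) = -5*P
j = 44
M(1/(Z - 10), 8)*j = -5*8*44 = -40*44 = -1760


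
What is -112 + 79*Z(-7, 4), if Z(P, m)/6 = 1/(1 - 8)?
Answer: -1258/7 ≈ -179.71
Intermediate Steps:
Z(P, m) = -6/7 (Z(P, m) = 6/(1 - 8) = 6/(-7) = 6*(-⅐) = -6/7)
-112 + 79*Z(-7, 4) = -112 + 79*(-6/7) = -112 - 474/7 = -1258/7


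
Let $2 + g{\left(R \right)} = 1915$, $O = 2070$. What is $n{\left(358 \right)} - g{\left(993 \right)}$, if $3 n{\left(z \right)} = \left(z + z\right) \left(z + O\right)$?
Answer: $\frac{1732709}{3} \approx 5.7757 \cdot 10^{5}$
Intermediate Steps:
$n{\left(z \right)} = \frac{2 z \left(2070 + z\right)}{3}$ ($n{\left(z \right)} = \frac{\left(z + z\right) \left(z + 2070\right)}{3} = \frac{2 z \left(2070 + z\right)}{3}$)
$g{\left(R \right)} = 1913$ ($g{\left(R \right)} = -2 + 1915 = 1913$)
$n{\left(358 \right)} - g{\left(993 \right)} = \frac{2}{3} \cdot 358 \left(2070 + 358\right) - 1913 = \frac{2}{3} \cdot 358 \cdot 2428 - 1913 = \frac{1738448}{3} - 1913 = \frac{1732709}{3}$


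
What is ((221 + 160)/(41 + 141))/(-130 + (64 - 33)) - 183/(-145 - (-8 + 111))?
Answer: 533801/744744 ≈ 0.71676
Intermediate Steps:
((221 + 160)/(41 + 141))/(-130 + (64 - 33)) - 183/(-145 - (-8 + 111)) = (381/182)/(-130 + 31) - 183/(-145 - 1*103) = (381*(1/182))/(-99) - 183/(-145 - 103) = (381/182)*(-1/99) - 183/(-248) = -127/6006 - 183*(-1/248) = -127/6006 + 183/248 = 533801/744744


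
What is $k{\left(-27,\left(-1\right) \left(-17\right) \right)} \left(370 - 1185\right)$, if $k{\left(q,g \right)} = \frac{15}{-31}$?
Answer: $\frac{12225}{31} \approx 394.35$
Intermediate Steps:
$k{\left(q,g \right)} = - \frac{15}{31}$ ($k{\left(q,g \right)} = 15 \left(- \frac{1}{31}\right) = - \frac{15}{31}$)
$k{\left(-27,\left(-1\right) \left(-17\right) \right)} \left(370 - 1185\right) = - \frac{15 \left(370 - 1185\right)}{31} = \left(- \frac{15}{31}\right) \left(-815\right) = \frac{12225}{31}$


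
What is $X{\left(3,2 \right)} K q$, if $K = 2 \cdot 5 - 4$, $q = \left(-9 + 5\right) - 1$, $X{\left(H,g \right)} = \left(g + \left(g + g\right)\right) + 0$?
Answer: $-180$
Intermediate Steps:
$X{\left(H,g \right)} = 3 g$ ($X{\left(H,g \right)} = \left(g + 2 g\right) + 0 = 3 g + 0 = 3 g$)
$q = -5$ ($q = -4 - 1 = -5$)
$K = 6$ ($K = 10 - 4 = 6$)
$X{\left(3,2 \right)} K q = 3 \cdot 2 \cdot 6 \left(-5\right) = 6 \cdot 6 \left(-5\right) = 36 \left(-5\right) = -180$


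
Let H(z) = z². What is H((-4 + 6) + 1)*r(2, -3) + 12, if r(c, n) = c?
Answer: 30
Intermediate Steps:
H((-4 + 6) + 1)*r(2, -3) + 12 = ((-4 + 6) + 1)²*2 + 12 = (2 + 1)²*2 + 12 = 3²*2 + 12 = 9*2 + 12 = 18 + 12 = 30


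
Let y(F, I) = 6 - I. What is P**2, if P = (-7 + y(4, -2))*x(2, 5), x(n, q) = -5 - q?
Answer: 100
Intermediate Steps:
P = -10 (P = (-7 + (6 - 1*(-2)))*(-5 - 1*5) = (-7 + (6 + 2))*(-5 - 5) = (-7 + 8)*(-10) = 1*(-10) = -10)
P**2 = (-10)**2 = 100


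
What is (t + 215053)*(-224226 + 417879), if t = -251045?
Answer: -6969958776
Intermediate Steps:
(t + 215053)*(-224226 + 417879) = (-251045 + 215053)*(-224226 + 417879) = -35992*193653 = -6969958776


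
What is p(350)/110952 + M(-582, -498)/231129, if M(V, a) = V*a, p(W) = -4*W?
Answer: 442143101/356169789 ≈ 1.2414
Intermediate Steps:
p(350)/110952 + M(-582, -498)/231129 = -4*350/110952 - 582*(-498)/231129 = -1400*1/110952 + 289836*(1/231129) = -175/13869 + 32204/25681 = 442143101/356169789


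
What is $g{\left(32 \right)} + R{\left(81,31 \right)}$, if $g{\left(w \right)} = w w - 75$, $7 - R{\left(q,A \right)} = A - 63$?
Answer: $988$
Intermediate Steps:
$R{\left(q,A \right)} = 70 - A$ ($R{\left(q,A \right)} = 7 - \left(A - 63\right) = 7 - \left(-63 + A\right) = 70 - A$)
$g{\left(w \right)} = -75 + w^{2}$ ($g{\left(w \right)} = w^{2} - 75 = -75 + w^{2}$)
$g{\left(32 \right)} + R{\left(81,31 \right)} = \left(-75 + 32^{2}\right) + \left(70 - 31\right) = \left(-75 + 1024\right) + \left(70 - 31\right) = 949 + 39 = 988$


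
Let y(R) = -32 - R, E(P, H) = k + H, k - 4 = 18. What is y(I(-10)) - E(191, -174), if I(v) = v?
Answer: 130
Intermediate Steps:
k = 22 (k = 4 + 18 = 22)
E(P, H) = 22 + H
y(I(-10)) - E(191, -174) = (-32 - 1*(-10)) - (22 - 174) = (-32 + 10) - 1*(-152) = -22 + 152 = 130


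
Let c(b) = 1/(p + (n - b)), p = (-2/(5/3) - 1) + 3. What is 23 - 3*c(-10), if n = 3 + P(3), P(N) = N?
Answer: 639/28 ≈ 22.821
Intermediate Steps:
n = 6 (n = 3 + 3 = 6)
p = 4/5 (p = (-2/(5*(1/3)) - 1) + 3 = (-2/5/3 - 1) + 3 = (-2*3/5 - 1) + 3 = (-6/5 - 1) + 3 = -11/5 + 3 = 4/5 ≈ 0.80000)
c(b) = 1/(34/5 - b) (c(b) = 1/(4/5 + (6 - b)) = 1/(34/5 - b))
23 - 3*c(-10) = 23 - 15/(34 - 5*(-10)) = 23 - 15/(34 + 50) = 23 - 15/84 = 23 - 3*5/84 = 23 - 5/28 = 639/28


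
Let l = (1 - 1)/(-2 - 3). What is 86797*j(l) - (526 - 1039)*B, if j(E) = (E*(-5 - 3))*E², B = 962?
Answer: 493506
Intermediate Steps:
l = 0 (l = 0/(-5) = 0*(-⅕) = 0)
j(E) = -8*E³ (j(E) = (E*(-8))*E² = (-8*E)*E² = -8*E³)
86797*j(l) - (526 - 1039)*B = 86797*(-8*0³) - (526 - 1039)*962 = 86797*(-8*0) - (-513)*962 = 86797*0 - 1*(-493506) = 0 + 493506 = 493506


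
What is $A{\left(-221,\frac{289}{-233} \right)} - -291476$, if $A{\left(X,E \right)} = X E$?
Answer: $\frac{67977777}{233} \approx 2.9175 \cdot 10^{5}$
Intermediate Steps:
$A{\left(X,E \right)} = E X$
$A{\left(-221,\frac{289}{-233} \right)} - -291476 = \frac{289}{-233} \left(-221\right) - -291476 = 289 \left(- \frac{1}{233}\right) \left(-221\right) + 291476 = \left(- \frac{289}{233}\right) \left(-221\right) + 291476 = \frac{63869}{233} + 291476 = \frac{67977777}{233}$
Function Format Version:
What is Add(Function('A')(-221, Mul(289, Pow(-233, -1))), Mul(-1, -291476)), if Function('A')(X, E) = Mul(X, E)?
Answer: Rational(67977777, 233) ≈ 2.9175e+5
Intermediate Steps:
Function('A')(X, E) = Mul(E, X)
Add(Function('A')(-221, Mul(289, Pow(-233, -1))), Mul(-1, -291476)) = Add(Mul(Mul(289, Pow(-233, -1)), -221), Mul(-1, -291476)) = Add(Mul(Mul(289, Rational(-1, 233)), -221), 291476) = Add(Mul(Rational(-289, 233), -221), 291476) = Add(Rational(63869, 233), 291476) = Rational(67977777, 233)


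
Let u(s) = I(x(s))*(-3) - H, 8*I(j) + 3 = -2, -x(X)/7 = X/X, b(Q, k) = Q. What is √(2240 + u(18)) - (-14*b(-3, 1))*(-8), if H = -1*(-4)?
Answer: 336 + √35806/4 ≈ 383.31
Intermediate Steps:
x(X) = -7 (x(X) = -7*X/X = -7*1 = -7)
H = 4
I(j) = -5/8 (I(j) = -3/8 + (⅛)*(-2) = -3/8 - ¼ = -5/8)
u(s) = -17/8 (u(s) = -5/8*(-3) - 1*4 = 15/8 - 4 = -17/8)
√(2240 + u(18)) - (-14*b(-3, 1))*(-8) = √(2240 - 17/8) - (-14*(-3))*(-8) = √(17903/8) - 42*(-8) = √35806/4 - 1*(-336) = √35806/4 + 336 = 336 + √35806/4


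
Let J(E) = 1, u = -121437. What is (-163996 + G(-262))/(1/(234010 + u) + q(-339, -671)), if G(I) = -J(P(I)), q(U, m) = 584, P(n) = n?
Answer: -18461634281/65742633 ≈ -280.82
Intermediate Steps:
G(I) = -1 (G(I) = -1*1 = -1)
(-163996 + G(-262))/(1/(234010 + u) + q(-339, -671)) = (-163996 - 1)/(1/(234010 - 121437) + 584) = -163997/(1/112573 + 584) = -163997/65742633/112573 = -163997*112573/65742633 = -18461634281/65742633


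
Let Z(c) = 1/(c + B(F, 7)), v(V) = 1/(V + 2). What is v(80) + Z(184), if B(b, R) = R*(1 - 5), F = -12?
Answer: 119/6396 ≈ 0.018605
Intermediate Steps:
B(b, R) = -4*R (B(b, R) = R*(-4) = -4*R)
v(V) = 1/(2 + V)
Z(c) = 1/(-28 + c) (Z(c) = 1/(c - 4*7) = 1/(c - 28) = 1/(-28 + c))
v(80) + Z(184) = 1/(2 + 80) + 1/(-28 + 184) = 1/82 + 1/156 = 119/6396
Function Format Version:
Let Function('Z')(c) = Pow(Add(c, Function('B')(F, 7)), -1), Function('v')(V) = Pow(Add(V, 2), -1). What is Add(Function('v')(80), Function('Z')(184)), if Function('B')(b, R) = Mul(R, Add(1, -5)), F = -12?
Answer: Rational(119, 6396) ≈ 0.018605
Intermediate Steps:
Function('B')(b, R) = Mul(-4, R) (Function('B')(b, R) = Mul(R, -4) = Mul(-4, R))
Function('v')(V) = Pow(Add(2, V), -1)
Function('Z')(c) = Pow(Add(-28, c), -1) (Function('Z')(c) = Pow(Add(c, Mul(-4, 7)), -1) = Pow(Add(c, -28), -1) = Pow(Add(-28, c), -1))
Add(Function('v')(80), Function('Z')(184)) = Add(Pow(Add(2, 80), -1), Pow(Add(-28, 184), -1)) = Add(Pow(82, -1), Pow(156, -1)) = Add(Rational(1, 82), Rational(1, 156)) = Rational(119, 6396)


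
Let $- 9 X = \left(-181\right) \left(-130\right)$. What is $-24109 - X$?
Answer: $- \frac{193451}{9} \approx -21495.0$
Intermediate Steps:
$X = - \frac{23530}{9}$ ($X = - \frac{\left(-181\right) \left(-130\right)}{9} = \left(- \frac{1}{9}\right) 23530 = - \frac{23530}{9} \approx -2614.4$)
$-24109 - X = -24109 - - \frac{23530}{9} = -24109 + \frac{23530}{9} = - \frac{193451}{9}$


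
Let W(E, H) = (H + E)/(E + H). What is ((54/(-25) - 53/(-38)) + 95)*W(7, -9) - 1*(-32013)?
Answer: 30501873/950 ≈ 32107.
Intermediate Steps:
W(E, H) = 1 (W(E, H) = (E + H)/(E + H) = 1)
((54/(-25) - 53/(-38)) + 95)*W(7, -9) - 1*(-32013) = ((54/(-25) - 53/(-38)) + 95)*1 - 1*(-32013) = ((54*(-1/25) - 53*(-1/38)) + 95)*1 + 32013 = ((-54/25 + 53/38) + 95)*1 + 32013 = (-727/950 + 95)*1 + 32013 = (89523/950)*1 + 32013 = 89523/950 + 32013 = 30501873/950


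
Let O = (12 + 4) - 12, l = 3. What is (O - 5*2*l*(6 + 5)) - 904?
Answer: -1230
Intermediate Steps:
O = 4 (O = 16 - 12 = 4)
(O - 5*2*l*(6 + 5)) - 904 = (4 - 5*2*3*(6 + 5)) - 904 = (4 - 30*11) - 904 = (4 - 5*66) - 904 = (4 - 330) - 904 = -326 - 904 = -1230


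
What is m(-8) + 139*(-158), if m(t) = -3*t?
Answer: -21938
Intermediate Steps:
m(-8) + 139*(-158) = -3*(-8) + 139*(-158) = 24 - 21962 = -21938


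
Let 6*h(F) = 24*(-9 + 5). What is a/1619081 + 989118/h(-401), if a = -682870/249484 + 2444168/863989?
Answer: -43149682685362557597637/697990455098819512 ≈ -61820.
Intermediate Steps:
h(F) = -16 (h(F) = (24*(-9 + 5))/6 = (24*(-4))/6 = (1/6)*(-96) = -16)
a = 9894320441/107775715838 (a = -682870*1/249484 + 2444168*(1/863989) = -341435/124742 + 2444168/863989 = 9894320441/107775715838 ≈ 0.091805)
a/1619081 + 989118/h(-401) = (9894320441/107775715838)/1619081 + 989118/(-16) = (9894320441/107775715838)*(1/1619081) + 989118*(-1/16) = 9894320441/174497613774704878 - 494559/8 = -43149682685362557597637/697990455098819512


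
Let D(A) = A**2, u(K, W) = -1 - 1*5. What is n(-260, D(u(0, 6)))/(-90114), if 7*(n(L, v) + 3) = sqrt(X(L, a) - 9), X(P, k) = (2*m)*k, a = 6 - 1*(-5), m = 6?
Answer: 1/30038 - sqrt(123)/630798 ≈ 1.5709e-5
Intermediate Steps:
u(K, W) = -6 (u(K, W) = -1 - 5 = -6)
a = 11 (a = 6 + 5 = 11)
X(P, k) = 12*k (X(P, k) = (2*6)*k = 12*k)
n(L, v) = -3 + sqrt(123)/7 (n(L, v) = -3 + sqrt(12*11 - 9)/7 = -3 + sqrt(132 - 9)/7 = -3 + sqrt(123)/7)
n(-260, D(u(0, 6)))/(-90114) = (-3 + sqrt(123)/7)/(-90114) = (-3 + sqrt(123)/7)*(-1/90114) = 1/30038 - sqrt(123)/630798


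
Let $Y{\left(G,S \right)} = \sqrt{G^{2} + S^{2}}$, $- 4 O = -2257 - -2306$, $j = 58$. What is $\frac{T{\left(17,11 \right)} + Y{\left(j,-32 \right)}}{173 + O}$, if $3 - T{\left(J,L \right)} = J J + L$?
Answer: $- \frac{1188}{643} + \frac{8 \sqrt{1097}}{643} \approx -1.4355$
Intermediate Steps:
$O = - \frac{49}{4}$ ($O = - \frac{-2257 - -2306}{4} = - \frac{-2257 + 2306}{4} = \left(- \frac{1}{4}\right) 49 = - \frac{49}{4} \approx -12.25$)
$T{\left(J,L \right)} = 3 - L - J^{2}$ ($T{\left(J,L \right)} = 3 - \left(J J + L\right) = 3 - \left(J^{2} + L\right) = 3 - \left(L + J^{2}\right) = 3 - L - J^{2}$)
$\frac{T{\left(17,11 \right)} + Y{\left(j,-32 \right)}}{173 + O} = \frac{\left(3 - 11 - 17^{2}\right) + \sqrt{58^{2} + \left(-32\right)^{2}}}{173 - \frac{49}{4}} = \frac{\left(3 - 11 - 289\right) + \sqrt{3364 + 1024}}{\frac{643}{4}} = \left(\left(3 - 11 - 289\right) + \sqrt{4388}\right) \frac{4}{643} = \left(-297 + 2 \sqrt{1097}\right) \frac{4}{643} = - \frac{1188}{643} + \frac{8 \sqrt{1097}}{643}$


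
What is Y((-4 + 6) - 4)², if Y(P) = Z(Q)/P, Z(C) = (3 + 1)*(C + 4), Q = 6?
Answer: 400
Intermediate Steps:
Z(C) = 16 + 4*C (Z(C) = 4*(4 + C) = 16 + 4*C)
Y(P) = 40/P (Y(P) = (16 + 4*6)/P = (16 + 24)/P = 40/P)
Y((-4 + 6) - 4)² = (40/((-4 + 6) - 4))² = (40/(2 - 4))² = (40/(-2))² = (40*(-½))² = (-20)² = 400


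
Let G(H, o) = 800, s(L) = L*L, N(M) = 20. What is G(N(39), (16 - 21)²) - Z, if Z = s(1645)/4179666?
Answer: 3341026775/4179666 ≈ 799.35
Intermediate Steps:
s(L) = L²
Z = 2706025/4179666 (Z = 1645²/4179666 = 2706025*(1/4179666) = 2706025/4179666 ≈ 0.64743)
G(N(39), (16 - 21)²) - Z = 800 - 1*2706025/4179666 = 800 - 2706025/4179666 = 3341026775/4179666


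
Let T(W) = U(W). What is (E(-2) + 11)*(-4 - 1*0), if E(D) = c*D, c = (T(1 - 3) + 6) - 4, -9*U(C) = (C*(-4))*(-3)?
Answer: -20/3 ≈ -6.6667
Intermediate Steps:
U(C) = -4*C/3 (U(C) = -C*(-4)*(-3)/9 = -(-4*C)*(-3)/9 = -4*C/3)
T(W) = -4*W/3
c = 14/3 (c = (-4*(1 - 3)/3 + 6) - 4 = (-4/3*(-2) + 6) - 4 = (8/3 + 6) - 4 = 26/3 - 4 = 14/3 ≈ 4.6667)
E(D) = 14*D/3
(E(-2) + 11)*(-4 - 1*0) = ((14/3)*(-2) + 11)*(-4 - 1*0) = (-28/3 + 11)*(-4 + 0) = (5/3)*(-4) = -20/3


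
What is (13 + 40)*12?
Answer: 636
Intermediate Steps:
(13 + 40)*12 = 53*12 = 636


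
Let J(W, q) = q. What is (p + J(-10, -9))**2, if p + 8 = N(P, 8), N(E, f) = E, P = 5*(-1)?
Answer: 484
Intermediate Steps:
P = -5
p = -13 (p = -8 - 5 = -13)
(p + J(-10, -9))**2 = (-13 - 9)**2 = (-22)**2 = 484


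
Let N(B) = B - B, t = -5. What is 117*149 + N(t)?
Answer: 17433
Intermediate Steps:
N(B) = 0
117*149 + N(t) = 117*149 + 0 = 17433 + 0 = 17433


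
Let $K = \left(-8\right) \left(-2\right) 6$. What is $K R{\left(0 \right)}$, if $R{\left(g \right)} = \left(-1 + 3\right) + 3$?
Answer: $480$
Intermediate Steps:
$R{\left(g \right)} = 5$ ($R{\left(g \right)} = 2 + 3 = 5$)
$K = 96$ ($K = 16 \cdot 6 = 96$)
$K R{\left(0 \right)} = 96 \cdot 5 = 480$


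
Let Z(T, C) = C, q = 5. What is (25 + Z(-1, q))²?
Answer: 900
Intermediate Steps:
(25 + Z(-1, q))² = (25 + 5)² = 30² = 900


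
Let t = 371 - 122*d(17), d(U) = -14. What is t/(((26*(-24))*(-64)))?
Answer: 693/13312 ≈ 0.052058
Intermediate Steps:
t = 2079 (t = 371 - 122*(-14) = 371 + 1708 = 2079)
t/(((26*(-24))*(-64))) = 2079/(((26*(-24))*(-64))) = 2079/((-624*(-64))) = 2079/39936 = 2079*(1/39936) = 693/13312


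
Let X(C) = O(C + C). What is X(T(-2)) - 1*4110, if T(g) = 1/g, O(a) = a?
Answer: -4111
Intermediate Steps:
X(C) = 2*C (X(C) = C + C = 2*C)
X(T(-2)) - 1*4110 = 2/(-2) - 1*4110 = 2*(-½) - 4110 = -1 - 4110 = -4111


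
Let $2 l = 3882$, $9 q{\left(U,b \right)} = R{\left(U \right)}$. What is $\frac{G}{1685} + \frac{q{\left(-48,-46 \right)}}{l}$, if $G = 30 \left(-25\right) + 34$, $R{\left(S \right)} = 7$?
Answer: $- \frac{12496009}{29435265} \approx -0.42453$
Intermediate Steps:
$q{\left(U,b \right)} = \frac{7}{9}$ ($q{\left(U,b \right)} = \frac{1}{9} \cdot 7 = \frac{7}{9}$)
$l = 1941$ ($l = \frac{1}{2} \cdot 3882 = 1941$)
$G = -716$ ($G = -750 + 34 = -716$)
$\frac{G}{1685} + \frac{q{\left(-48,-46 \right)}}{l} = - \frac{716}{1685} + \frac{7}{9 \cdot 1941} = \left(-716\right) \frac{1}{1685} + \frac{7}{9} \cdot \frac{1}{1941} = - \frac{716}{1685} + \frac{7}{17469} = - \frac{12496009}{29435265}$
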